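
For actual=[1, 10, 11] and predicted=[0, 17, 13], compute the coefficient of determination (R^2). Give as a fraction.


Mean(y) = 22/3. SS_res = 54. SS_tot = 182/3. R^2 = 1 - 54/(182/3) = 10/91.

10/91


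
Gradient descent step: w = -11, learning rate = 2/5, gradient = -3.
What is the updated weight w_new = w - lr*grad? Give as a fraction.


w_new = -11 - 2/5 * -3 = -11 - -6/5 = -49/5.

-49/5


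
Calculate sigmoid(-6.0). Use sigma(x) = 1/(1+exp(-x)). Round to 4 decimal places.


sigma(-6.0) = 1/(1+e^(6.0)) = 1/(1+403.428793) = 1/404.428793 = 0.0025.

0.0025


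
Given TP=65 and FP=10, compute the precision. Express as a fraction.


Precision = TP / (TP + FP) = 65 / 75 = 13/15.

13/15


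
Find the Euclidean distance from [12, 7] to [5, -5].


d = sqrt(sum of squared differences). (12-5)^2=49, (7--5)^2=144. Sum = 193.

sqrt(193)


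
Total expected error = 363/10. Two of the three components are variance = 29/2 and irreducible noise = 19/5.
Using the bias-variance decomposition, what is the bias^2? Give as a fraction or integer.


Total error = bias^2 + variance + irreducible noise. So bias^2 = 363/10 - 29/2 - 19/5 = 18.

18


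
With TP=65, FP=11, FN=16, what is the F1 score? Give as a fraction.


Precision = 65/76 = 65/76. Recall = 65/81 = 65/81. F1 = 2*P*R/(P+R) = 130/157.

130/157


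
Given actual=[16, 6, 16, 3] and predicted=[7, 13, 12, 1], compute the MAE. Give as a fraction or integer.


MAE = (1/4) * (|16-7|=9 + |6-13|=7 + |16-12|=4 + |3-1|=2). Sum = 22. MAE = 11/2.

11/2


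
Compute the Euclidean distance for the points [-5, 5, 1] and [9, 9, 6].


d = sqrt(sum of squared differences). (-5-9)^2=196, (5-9)^2=16, (1-6)^2=25. Sum = 237.

sqrt(237)


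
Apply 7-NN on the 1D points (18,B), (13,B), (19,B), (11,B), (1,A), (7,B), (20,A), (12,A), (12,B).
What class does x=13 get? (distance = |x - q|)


Distances: |18-13|=5, |13-13|=0, |19-13|=6, |11-13|=2, |1-13|=12, |7-13|=6, |20-13|=7, |12-13|=1, |12-13|=1. 7 nearest: (13,B), (12,A), (12,B), (11,B), (18,B), (19,B), (7,B). Counts: {'B': 6, 'A': 1}. Majority class: B.

B


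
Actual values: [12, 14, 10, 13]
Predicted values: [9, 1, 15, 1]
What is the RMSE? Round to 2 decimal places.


MSE = 86.7500. RMSE = sqrt(86.7500) = 9.31.

9.31


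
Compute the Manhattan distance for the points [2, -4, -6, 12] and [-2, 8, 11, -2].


d = sum of absolute differences: |2--2|=4 + |-4-8|=12 + |-6-11|=17 + |12--2|=14 = 47.

47


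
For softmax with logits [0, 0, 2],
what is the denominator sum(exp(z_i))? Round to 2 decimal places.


Denom = e^0=1.0000 + e^0=1.0000 + e^2=7.3891. Sum = 9.3891, which rounds to 9.39.

9.39


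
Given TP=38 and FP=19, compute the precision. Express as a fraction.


Precision = TP / (TP + FP) = 38 / 57 = 2/3.

2/3


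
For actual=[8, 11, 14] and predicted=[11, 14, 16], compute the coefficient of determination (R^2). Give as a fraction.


Mean(y) = 11. SS_res = 22. SS_tot = 18. R^2 = 1 - 22/(18) = -2/9.

-2/9


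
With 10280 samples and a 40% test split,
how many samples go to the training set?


Test set = 10280 * 40% = 4112. Training set = 10280 - 4112 = 6168.

6168


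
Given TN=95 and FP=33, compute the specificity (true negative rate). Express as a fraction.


Specificity = TN / (TN + FP) = 95 / 128 = 95/128.

95/128


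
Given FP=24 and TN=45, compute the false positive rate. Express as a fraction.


FPR = FP / (FP + TN) = 24 / 69 = 8/23.

8/23


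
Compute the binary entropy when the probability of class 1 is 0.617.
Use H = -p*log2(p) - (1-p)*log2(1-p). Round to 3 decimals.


H = -0.617*log2(0.617) - 0.383*log2(0.383) = 0.960.

0.960


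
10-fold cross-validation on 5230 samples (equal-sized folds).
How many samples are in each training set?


Each validation fold has 5230/10 = 523 samples. Training set = 5230 - 523 = 4707.

4707


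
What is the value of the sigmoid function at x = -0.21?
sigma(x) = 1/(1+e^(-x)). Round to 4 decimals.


sigma(-0.21) = 1/(1+e^(0.21)) = 1/(1+1.233678) = 1/2.233678 = 0.4477.

0.4477


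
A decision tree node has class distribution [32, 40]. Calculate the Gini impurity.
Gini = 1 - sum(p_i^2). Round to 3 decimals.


Total = 72. Proportions: 32/72, 40/72. sum(p_i^2) = 0.5062. Gini = 1 - 0.5062 = 0.4938, which rounds to 0.494.

0.494


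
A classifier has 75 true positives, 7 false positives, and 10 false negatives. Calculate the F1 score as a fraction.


Precision = 75/82 = 75/82. Recall = 75/85 = 15/17. F1 = 2*P*R/(P+R) = 150/167.

150/167


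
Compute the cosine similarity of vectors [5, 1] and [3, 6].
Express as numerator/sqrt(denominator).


dot = 21. |a|^2 = 26, |b|^2 = 45. cos = 21/sqrt(1170).

21/sqrt(1170)


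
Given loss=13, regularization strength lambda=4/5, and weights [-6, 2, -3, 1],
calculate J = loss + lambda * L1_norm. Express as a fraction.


L1 norm = sum(|w|) = 12. J = 13 + 4/5 * 12 = 113/5.

113/5


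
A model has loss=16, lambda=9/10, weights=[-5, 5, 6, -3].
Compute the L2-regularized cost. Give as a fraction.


L2 sq norm = sum(w^2) = 95. J = 16 + 9/10 * 95 = 203/2.

203/2


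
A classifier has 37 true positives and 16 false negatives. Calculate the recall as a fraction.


Recall = TP / (TP + FN) = 37 / 53 = 37/53.

37/53


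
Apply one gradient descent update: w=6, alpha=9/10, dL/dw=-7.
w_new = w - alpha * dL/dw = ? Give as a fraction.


w_new = 6 - 9/10 * -7 = 6 - -63/10 = 123/10.

123/10


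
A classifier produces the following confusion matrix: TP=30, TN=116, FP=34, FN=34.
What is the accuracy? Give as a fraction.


Accuracy = (TP + TN) / (TP + TN + FP + FN) = (30 + 116) / 214 = 73/107.

73/107


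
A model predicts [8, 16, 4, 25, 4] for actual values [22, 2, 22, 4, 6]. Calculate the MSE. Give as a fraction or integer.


MSE = (1/5) * ((22-8)^2=196 + (2-16)^2=196 + (22-4)^2=324 + (4-25)^2=441 + (6-4)^2=4). Sum = 1161. MSE = 1161/5.

1161/5


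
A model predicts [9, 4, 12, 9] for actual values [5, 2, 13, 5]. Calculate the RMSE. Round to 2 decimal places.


MSE = 9.2500. RMSE = sqrt(9.2500) = 3.04.

3.04


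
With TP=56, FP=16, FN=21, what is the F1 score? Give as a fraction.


Precision = 56/72 = 7/9. Recall = 56/77 = 8/11. F1 = 2*P*R/(P+R) = 112/149.

112/149


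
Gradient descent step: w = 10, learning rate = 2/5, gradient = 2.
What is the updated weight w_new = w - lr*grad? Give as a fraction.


w_new = 10 - 2/5 * 2 = 10 - 4/5 = 46/5.

46/5


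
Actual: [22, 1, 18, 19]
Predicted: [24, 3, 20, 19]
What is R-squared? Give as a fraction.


Mean(y) = 15. SS_res = 12. SS_tot = 270. R^2 = 1 - 12/(270) = 43/45.

43/45


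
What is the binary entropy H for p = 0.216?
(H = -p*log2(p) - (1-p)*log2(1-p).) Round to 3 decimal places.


H = -0.216*log2(0.216) - 0.784*log2(0.784) = 0.753.

0.753


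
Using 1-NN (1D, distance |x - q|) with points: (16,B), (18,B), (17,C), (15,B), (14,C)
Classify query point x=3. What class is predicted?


Distances: |16-3|=13, |18-3|=15, |17-3|=14, |15-3|=12, |14-3|=11. 1 nearest: (14,C). Counts: {'C': 1}. Majority class: C.

C


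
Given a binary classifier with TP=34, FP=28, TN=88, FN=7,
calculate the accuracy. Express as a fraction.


Accuracy = (TP + TN) / (TP + TN + FP + FN) = (34 + 88) / 157 = 122/157.

122/157


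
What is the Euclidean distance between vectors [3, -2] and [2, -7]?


d = sqrt(sum of squared differences). (3-2)^2=1, (-2--7)^2=25. Sum = 26.

sqrt(26)


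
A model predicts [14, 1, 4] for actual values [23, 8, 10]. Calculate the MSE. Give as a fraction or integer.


MSE = (1/3) * ((23-14)^2=81 + (8-1)^2=49 + (10-4)^2=36). Sum = 166. MSE = 166/3.

166/3


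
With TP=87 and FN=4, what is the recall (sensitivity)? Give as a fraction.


Recall = TP / (TP + FN) = 87 / 91 = 87/91.

87/91


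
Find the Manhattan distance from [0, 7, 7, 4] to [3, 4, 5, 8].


d = sum of absolute differences: |0-3|=3 + |7-4|=3 + |7-5|=2 + |4-8|=4 = 12.

12


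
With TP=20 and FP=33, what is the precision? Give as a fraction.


Precision = TP / (TP + FP) = 20 / 53 = 20/53.

20/53


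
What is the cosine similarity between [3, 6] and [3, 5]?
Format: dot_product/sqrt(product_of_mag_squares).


dot = 39. |a|^2 = 45, |b|^2 = 34. cos = 39/sqrt(1530).

39/sqrt(1530)


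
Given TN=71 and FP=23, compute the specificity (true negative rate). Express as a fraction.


Specificity = TN / (TN + FP) = 71 / 94 = 71/94.

71/94


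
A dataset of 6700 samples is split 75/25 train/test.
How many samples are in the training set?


Test set = 6700 * 25% = 1675. Training set = 6700 - 1675 = 5025.

5025


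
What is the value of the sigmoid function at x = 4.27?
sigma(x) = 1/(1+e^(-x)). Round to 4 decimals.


sigma(4.27) = 1/(1+e^(-4.27)) = 1/(1+0.013982) = 1/1.013982 = 0.9862.

0.9862


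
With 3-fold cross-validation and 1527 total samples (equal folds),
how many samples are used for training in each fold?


Each validation fold has 1527/3 = 509 samples. Training set = 1527 - 509 = 1018.

1018


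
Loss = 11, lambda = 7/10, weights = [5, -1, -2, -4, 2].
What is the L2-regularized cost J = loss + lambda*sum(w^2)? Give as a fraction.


L2 sq norm = sum(w^2) = 50. J = 11 + 7/10 * 50 = 46.

46


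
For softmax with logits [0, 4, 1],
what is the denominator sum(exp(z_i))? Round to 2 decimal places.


Denom = e^0=1.0000 + e^4=54.5982 + e^1=2.7183. Sum = 58.3165, which rounds to 58.32.

58.32


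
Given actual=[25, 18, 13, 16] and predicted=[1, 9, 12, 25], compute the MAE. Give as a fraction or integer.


MAE = (1/4) * (|25-1|=24 + |18-9|=9 + |13-12|=1 + |16-25|=9). Sum = 43. MAE = 43/4.

43/4


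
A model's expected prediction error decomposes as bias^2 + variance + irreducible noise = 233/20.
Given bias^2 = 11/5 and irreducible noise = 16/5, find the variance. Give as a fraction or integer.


Total error = bias^2 + variance + irreducible noise. So variance = 233/20 - 11/5 - 16/5 = 25/4.

25/4


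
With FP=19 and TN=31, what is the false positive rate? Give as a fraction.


FPR = FP / (FP + TN) = 19 / 50 = 19/50.

19/50


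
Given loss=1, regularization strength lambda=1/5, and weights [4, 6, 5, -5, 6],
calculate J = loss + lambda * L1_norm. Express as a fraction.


L1 norm = sum(|w|) = 26. J = 1 + 1/5 * 26 = 31/5.

31/5


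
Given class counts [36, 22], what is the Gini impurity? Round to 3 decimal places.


Total = 58. Proportions: 36/58, 22/58. sum(p_i^2) = 0.5291. Gini = 1 - 0.5291 = 0.4709, which rounds to 0.471.

0.471


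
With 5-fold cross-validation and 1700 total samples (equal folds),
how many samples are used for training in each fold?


Each validation fold has 1700/5 = 340 samples. Training set = 1700 - 340 = 1360.

1360


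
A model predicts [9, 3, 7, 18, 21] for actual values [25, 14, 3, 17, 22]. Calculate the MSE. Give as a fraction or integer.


MSE = (1/5) * ((25-9)^2=256 + (14-3)^2=121 + (3-7)^2=16 + (17-18)^2=1 + (22-21)^2=1). Sum = 395. MSE = 79.

79


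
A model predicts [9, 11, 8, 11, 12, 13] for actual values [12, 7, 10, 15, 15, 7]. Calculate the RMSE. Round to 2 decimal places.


MSE = 15.0000. RMSE = sqrt(15.0000) = 3.87.

3.87


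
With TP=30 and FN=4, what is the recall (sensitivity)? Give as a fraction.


Recall = TP / (TP + FN) = 30 / 34 = 15/17.

15/17


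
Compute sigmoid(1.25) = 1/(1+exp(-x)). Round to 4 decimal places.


sigma(1.25) = 1/(1+e^(-1.25)) = 1/(1+0.286505) = 1/1.286505 = 0.7773.

0.7773


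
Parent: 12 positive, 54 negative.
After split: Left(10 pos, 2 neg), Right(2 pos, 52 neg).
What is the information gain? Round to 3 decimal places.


H(parent) = 0.6840. H(left) = 0.6500, H(right) = 0.2285. Weighted = (12/66)*0.6500 + (54/66)*0.2285 = 0.3051. IG = 0.6840 - 0.3051 = 0.3789, which rounds to 0.379.

0.379


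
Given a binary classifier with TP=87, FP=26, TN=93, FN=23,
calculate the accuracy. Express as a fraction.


Accuracy = (TP + TN) / (TP + TN + FP + FN) = (87 + 93) / 229 = 180/229.

180/229


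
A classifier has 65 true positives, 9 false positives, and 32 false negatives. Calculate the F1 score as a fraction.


Precision = 65/74 = 65/74. Recall = 65/97 = 65/97. F1 = 2*P*R/(P+R) = 130/171.

130/171


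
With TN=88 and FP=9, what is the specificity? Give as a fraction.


Specificity = TN / (TN + FP) = 88 / 97 = 88/97.

88/97


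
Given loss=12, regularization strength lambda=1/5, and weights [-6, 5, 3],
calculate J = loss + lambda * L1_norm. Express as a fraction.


L1 norm = sum(|w|) = 14. J = 12 + 1/5 * 14 = 74/5.

74/5


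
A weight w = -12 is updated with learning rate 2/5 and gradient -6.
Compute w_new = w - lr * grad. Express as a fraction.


w_new = -12 - 2/5 * -6 = -12 - -12/5 = -48/5.

-48/5


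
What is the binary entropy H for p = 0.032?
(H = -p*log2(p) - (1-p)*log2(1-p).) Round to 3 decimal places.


H = -0.032*log2(0.032) - 0.968*log2(0.968) = 0.204.

0.204


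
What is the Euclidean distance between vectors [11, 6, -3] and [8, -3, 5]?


d = sqrt(sum of squared differences). (11-8)^2=9, (6--3)^2=81, (-3-5)^2=64. Sum = 154.

sqrt(154)


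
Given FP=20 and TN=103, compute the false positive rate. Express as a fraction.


FPR = FP / (FP + TN) = 20 / 123 = 20/123.

20/123


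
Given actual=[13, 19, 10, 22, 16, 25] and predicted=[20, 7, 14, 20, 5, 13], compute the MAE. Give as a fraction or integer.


MAE = (1/6) * (|13-20|=7 + |19-7|=12 + |10-14|=4 + |22-20|=2 + |16-5|=11 + |25-13|=12). Sum = 48. MAE = 8.

8


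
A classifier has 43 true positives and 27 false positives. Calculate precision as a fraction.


Precision = TP / (TP + FP) = 43 / 70 = 43/70.

43/70


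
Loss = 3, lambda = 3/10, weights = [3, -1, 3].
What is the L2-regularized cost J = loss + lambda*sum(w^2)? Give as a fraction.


L2 sq norm = sum(w^2) = 19. J = 3 + 3/10 * 19 = 87/10.

87/10


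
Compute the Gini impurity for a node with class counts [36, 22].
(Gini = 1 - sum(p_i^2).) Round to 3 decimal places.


Total = 58. Proportions: 36/58, 22/58. sum(p_i^2) = 0.5291. Gini = 1 - 0.5291 = 0.4709, which rounds to 0.471.

0.471


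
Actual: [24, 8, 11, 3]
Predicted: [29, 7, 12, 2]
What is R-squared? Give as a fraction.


Mean(y) = 23/2. SS_res = 28. SS_tot = 241. R^2 = 1 - 28/(241) = 213/241.

213/241


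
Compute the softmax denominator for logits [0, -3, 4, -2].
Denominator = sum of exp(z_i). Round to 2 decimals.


Denom = e^0=1.0000 + e^-3=0.0498 + e^4=54.5982 + e^-2=0.1353. Sum = 55.7833, which rounds to 55.78.

55.78


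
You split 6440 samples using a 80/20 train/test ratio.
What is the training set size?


Test set = 6440 * 20% = 1288. Training set = 6440 - 1288 = 5152.

5152


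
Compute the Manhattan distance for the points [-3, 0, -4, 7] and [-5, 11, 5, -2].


d = sum of absolute differences: |-3--5|=2 + |0-11|=11 + |-4-5|=9 + |7--2|=9 = 31.

31


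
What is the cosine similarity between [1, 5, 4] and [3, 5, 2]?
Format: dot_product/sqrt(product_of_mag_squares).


dot = 36. |a|^2 = 42, |b|^2 = 38. cos = 36/sqrt(1596).

36/sqrt(1596)


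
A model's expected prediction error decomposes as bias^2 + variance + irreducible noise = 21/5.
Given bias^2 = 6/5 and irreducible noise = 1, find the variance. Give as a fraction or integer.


Total error = bias^2 + variance + irreducible noise. So variance = 21/5 - 6/5 - 1 = 2.

2


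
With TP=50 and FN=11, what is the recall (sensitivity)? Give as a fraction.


Recall = TP / (TP + FN) = 50 / 61 = 50/61.

50/61


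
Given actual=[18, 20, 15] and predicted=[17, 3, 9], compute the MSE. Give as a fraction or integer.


MSE = (1/3) * ((18-17)^2=1 + (20-3)^2=289 + (15-9)^2=36). Sum = 326. MSE = 326/3.

326/3


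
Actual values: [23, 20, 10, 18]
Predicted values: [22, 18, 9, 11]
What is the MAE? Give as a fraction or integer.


MAE = (1/4) * (|23-22|=1 + |20-18|=2 + |10-9|=1 + |18-11|=7). Sum = 11. MAE = 11/4.

11/4


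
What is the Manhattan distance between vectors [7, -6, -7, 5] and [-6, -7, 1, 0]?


d = sum of absolute differences: |7--6|=13 + |-6--7|=1 + |-7-1|=8 + |5-0|=5 = 27.

27


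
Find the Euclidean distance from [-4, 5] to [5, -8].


d = sqrt(sum of squared differences). (-4-5)^2=81, (5--8)^2=169. Sum = 250.

sqrt(250)


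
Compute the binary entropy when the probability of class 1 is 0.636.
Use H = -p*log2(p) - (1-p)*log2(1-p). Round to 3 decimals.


H = -0.636*log2(0.636) - 0.364*log2(0.364) = 0.946.

0.946


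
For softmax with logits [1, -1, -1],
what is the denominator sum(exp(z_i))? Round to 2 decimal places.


Denom = e^1=2.7183 + e^-1=0.3679 + e^-1=0.3679. Sum = 3.4541, which rounds to 3.45.

3.45


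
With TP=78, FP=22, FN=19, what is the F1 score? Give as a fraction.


Precision = 78/100 = 39/50. Recall = 78/97 = 78/97. F1 = 2*P*R/(P+R) = 156/197.

156/197


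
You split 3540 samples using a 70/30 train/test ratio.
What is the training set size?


Test set = 3540 * 30% = 1062. Training set = 3540 - 1062 = 2478.

2478


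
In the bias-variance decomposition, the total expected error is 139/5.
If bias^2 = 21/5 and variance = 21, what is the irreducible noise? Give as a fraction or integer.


Total error = bias^2 + variance + irreducible noise. So irreducible noise = 139/5 - 21/5 - 21 = 13/5.

13/5


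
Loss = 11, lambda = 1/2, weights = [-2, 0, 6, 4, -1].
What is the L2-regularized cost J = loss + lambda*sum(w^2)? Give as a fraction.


L2 sq norm = sum(w^2) = 57. J = 11 + 1/2 * 57 = 79/2.

79/2


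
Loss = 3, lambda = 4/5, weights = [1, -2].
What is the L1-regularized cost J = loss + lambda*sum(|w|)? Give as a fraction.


L1 norm = sum(|w|) = 3. J = 3 + 4/5 * 3 = 27/5.

27/5


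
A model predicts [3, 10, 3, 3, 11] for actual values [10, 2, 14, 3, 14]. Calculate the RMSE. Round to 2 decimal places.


MSE = 48.6000. RMSE = sqrt(48.6000) = 6.97.

6.97


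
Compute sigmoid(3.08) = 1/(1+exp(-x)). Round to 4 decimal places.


sigma(3.08) = 1/(1+e^(-3.08)) = 1/(1+0.045959) = 1/1.045959 = 0.9561.

0.9561


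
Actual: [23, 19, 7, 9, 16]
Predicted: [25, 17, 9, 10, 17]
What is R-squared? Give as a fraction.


Mean(y) = 74/5. SS_res = 14. SS_tot = 904/5. R^2 = 1 - 14/(904/5) = 417/452.

417/452


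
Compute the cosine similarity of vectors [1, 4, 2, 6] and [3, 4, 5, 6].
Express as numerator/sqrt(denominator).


dot = 65. |a|^2 = 57, |b|^2 = 86. cos = 65/sqrt(4902).

65/sqrt(4902)


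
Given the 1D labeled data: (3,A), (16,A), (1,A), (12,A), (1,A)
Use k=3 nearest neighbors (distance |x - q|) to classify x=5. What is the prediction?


Distances: |3-5|=2, |16-5|=11, |1-5|=4, |12-5|=7, |1-5|=4. 3 nearest: (3,A), (1,A), (1,A). Counts: {'A': 3}. Majority class: A.

A


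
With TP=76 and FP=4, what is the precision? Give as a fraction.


Precision = TP / (TP + FP) = 76 / 80 = 19/20.

19/20


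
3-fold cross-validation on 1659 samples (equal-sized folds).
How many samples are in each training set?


Each validation fold has 1659/3 = 553 samples. Training set = 1659 - 553 = 1106.

1106


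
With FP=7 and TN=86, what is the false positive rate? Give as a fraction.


FPR = FP / (FP + TN) = 7 / 93 = 7/93.

7/93


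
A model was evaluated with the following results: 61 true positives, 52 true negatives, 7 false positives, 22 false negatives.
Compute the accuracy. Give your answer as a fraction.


Accuracy = (TP + TN) / (TP + TN + FP + FN) = (61 + 52) / 142 = 113/142.

113/142


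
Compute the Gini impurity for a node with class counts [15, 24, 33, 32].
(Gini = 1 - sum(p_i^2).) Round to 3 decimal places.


Total = 104. Proportions: 15/104, 24/104, 33/104, 32/104. sum(p_i^2) = 0.2694. Gini = 1 - 0.2694 = 0.7306, which rounds to 0.731.

0.731


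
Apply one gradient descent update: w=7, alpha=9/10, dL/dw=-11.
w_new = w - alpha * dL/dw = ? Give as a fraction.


w_new = 7 - 9/10 * -11 = 7 - -99/10 = 169/10.

169/10


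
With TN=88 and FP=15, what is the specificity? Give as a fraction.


Specificity = TN / (TN + FP) = 88 / 103 = 88/103.

88/103


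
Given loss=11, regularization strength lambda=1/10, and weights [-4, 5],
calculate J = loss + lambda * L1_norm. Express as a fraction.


L1 norm = sum(|w|) = 9. J = 11 + 1/10 * 9 = 119/10.

119/10


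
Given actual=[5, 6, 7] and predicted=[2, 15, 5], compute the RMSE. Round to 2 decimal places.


MSE = 31.3333. RMSE = sqrt(31.3333) = 5.60.

5.60


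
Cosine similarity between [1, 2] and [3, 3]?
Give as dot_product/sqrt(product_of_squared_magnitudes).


dot = 9. |a|^2 = 5, |b|^2 = 18. cos = 9/sqrt(90).

9/sqrt(90)


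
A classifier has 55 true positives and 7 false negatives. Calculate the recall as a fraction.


Recall = TP / (TP + FN) = 55 / 62 = 55/62.

55/62


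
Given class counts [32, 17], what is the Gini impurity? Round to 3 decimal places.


Total = 49. Proportions: 32/49, 17/49. sum(p_i^2) = 0.5469. Gini = 1 - 0.5469 = 0.4531, which rounds to 0.453.

0.453


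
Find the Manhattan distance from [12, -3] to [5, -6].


d = sum of absolute differences: |12-5|=7 + |-3--6|=3 = 10.

10


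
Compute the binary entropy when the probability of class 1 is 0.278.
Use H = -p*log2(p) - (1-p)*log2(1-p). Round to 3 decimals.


H = -0.278*log2(0.278) - 0.722*log2(0.722) = 0.853.

0.853


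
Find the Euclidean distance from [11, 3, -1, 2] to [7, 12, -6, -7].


d = sqrt(sum of squared differences). (11-7)^2=16, (3-12)^2=81, (-1--6)^2=25, (2--7)^2=81. Sum = 203.

sqrt(203)


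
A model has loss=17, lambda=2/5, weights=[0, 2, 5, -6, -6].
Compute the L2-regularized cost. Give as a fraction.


L2 sq norm = sum(w^2) = 101. J = 17 + 2/5 * 101 = 287/5.

287/5


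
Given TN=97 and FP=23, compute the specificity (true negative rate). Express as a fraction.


Specificity = TN / (TN + FP) = 97 / 120 = 97/120.

97/120


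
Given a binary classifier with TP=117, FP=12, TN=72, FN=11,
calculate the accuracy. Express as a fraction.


Accuracy = (TP + TN) / (TP + TN + FP + FN) = (117 + 72) / 212 = 189/212.

189/212


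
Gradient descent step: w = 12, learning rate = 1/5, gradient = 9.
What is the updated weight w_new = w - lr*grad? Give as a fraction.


w_new = 12 - 1/5 * 9 = 12 - 9/5 = 51/5.

51/5


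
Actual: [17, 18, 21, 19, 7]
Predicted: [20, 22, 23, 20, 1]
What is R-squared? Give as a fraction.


Mean(y) = 82/5. SS_res = 66. SS_tot = 596/5. R^2 = 1 - 66/(596/5) = 133/298.

133/298


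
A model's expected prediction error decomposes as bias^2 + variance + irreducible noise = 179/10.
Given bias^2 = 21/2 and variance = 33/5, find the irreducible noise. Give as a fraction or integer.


Total error = bias^2 + variance + irreducible noise. So irreducible noise = 179/10 - 21/2 - 33/5 = 4/5.

4/5


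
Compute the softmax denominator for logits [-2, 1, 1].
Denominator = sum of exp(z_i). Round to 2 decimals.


Denom = e^-2=0.1353 + e^1=2.7183 + e^1=2.7183. Sum = 5.5719, which rounds to 5.57.

5.57


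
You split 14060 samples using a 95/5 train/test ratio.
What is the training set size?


Test set = 14060 * 5% = 703. Training set = 14060 - 703 = 13357.

13357


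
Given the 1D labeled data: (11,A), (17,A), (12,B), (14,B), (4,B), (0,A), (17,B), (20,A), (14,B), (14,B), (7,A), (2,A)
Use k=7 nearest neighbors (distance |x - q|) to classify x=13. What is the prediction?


Distances: |11-13|=2, |17-13|=4, |12-13|=1, |14-13|=1, |4-13|=9, |0-13|=13, |17-13|=4, |20-13|=7, |14-13|=1, |14-13|=1, |7-13|=6, |2-13|=11. 7 nearest: (12,B), (14,B), (14,B), (14,B), (11,A), (17,A), (17,B). Counts: {'B': 5, 'A': 2}. Majority class: B.

B


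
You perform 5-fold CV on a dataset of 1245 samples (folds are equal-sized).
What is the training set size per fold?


Each validation fold has 1245/5 = 249 samples. Training set = 1245 - 249 = 996.

996


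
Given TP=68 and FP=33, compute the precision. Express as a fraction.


Precision = TP / (TP + FP) = 68 / 101 = 68/101.

68/101


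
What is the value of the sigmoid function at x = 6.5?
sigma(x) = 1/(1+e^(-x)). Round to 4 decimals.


sigma(6.5) = 1/(1+e^(-6.5)) = 1/(1+0.001503) = 1/1.001503 = 0.9985.

0.9985


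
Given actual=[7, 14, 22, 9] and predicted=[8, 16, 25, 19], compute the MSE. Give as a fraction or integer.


MSE = (1/4) * ((7-8)^2=1 + (14-16)^2=4 + (22-25)^2=9 + (9-19)^2=100). Sum = 114. MSE = 57/2.

57/2


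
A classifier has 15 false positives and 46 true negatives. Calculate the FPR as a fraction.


FPR = FP / (FP + TN) = 15 / 61 = 15/61.

15/61


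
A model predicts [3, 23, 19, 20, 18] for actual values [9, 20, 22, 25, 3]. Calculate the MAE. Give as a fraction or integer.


MAE = (1/5) * (|9-3|=6 + |20-23|=3 + |22-19|=3 + |25-20|=5 + |3-18|=15). Sum = 32. MAE = 32/5.

32/5


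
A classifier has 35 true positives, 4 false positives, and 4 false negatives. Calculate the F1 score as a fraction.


Precision = 35/39 = 35/39. Recall = 35/39 = 35/39. F1 = 2*P*R/(P+R) = 35/39.

35/39


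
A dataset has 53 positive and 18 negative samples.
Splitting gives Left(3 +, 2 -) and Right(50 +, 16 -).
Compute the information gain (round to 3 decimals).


H(parent) = 0.8168. H(left) = 0.9710, H(right) = 0.7990. Weighted = (5/71)*0.9710 + (66/71)*0.7990 = 0.8111. IG = 0.8168 - 0.8111 = 0.0057, which rounds to 0.006.

0.006


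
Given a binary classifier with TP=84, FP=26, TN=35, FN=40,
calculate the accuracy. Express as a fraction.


Accuracy = (TP + TN) / (TP + TN + FP + FN) = (84 + 35) / 185 = 119/185.

119/185


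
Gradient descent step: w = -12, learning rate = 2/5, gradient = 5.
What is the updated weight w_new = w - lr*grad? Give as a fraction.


w_new = -12 - 2/5 * 5 = -12 - 2 = -14.

-14


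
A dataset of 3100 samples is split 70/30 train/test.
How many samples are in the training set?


Test set = 3100 * 30% = 930. Training set = 3100 - 930 = 2170.

2170


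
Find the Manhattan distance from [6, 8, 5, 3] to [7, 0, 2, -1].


d = sum of absolute differences: |6-7|=1 + |8-0|=8 + |5-2|=3 + |3--1|=4 = 16.

16


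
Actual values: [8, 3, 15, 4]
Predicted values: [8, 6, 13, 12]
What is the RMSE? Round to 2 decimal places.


MSE = 19.2500. RMSE = sqrt(19.2500) = 4.39.

4.39


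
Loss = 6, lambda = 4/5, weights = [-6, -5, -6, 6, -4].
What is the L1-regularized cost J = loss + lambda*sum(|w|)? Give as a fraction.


L1 norm = sum(|w|) = 27. J = 6 + 4/5 * 27 = 138/5.

138/5


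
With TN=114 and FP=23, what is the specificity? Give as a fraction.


Specificity = TN / (TN + FP) = 114 / 137 = 114/137.

114/137


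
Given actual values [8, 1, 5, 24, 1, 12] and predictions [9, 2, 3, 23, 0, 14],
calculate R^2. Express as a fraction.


Mean(y) = 17/2. SS_res = 12. SS_tot = 755/2. R^2 = 1 - 12/(755/2) = 731/755.

731/755


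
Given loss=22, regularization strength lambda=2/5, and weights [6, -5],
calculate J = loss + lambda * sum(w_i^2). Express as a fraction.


L2 sq norm = sum(w^2) = 61. J = 22 + 2/5 * 61 = 232/5.

232/5


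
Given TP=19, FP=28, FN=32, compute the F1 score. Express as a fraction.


Precision = 19/47 = 19/47. Recall = 19/51 = 19/51. F1 = 2*P*R/(P+R) = 19/49.

19/49


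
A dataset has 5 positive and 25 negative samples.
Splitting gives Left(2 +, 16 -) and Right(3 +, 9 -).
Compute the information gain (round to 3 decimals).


H(parent) = 0.6500. H(left) = 0.5033, H(right) = 0.8113. Weighted = (18/30)*0.5033 + (12/30)*0.8113 = 0.6265. IG = 0.6500 - 0.6265 = 0.0235, which rounds to 0.024.

0.024


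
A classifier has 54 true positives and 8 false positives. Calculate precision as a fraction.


Precision = TP / (TP + FP) = 54 / 62 = 27/31.

27/31


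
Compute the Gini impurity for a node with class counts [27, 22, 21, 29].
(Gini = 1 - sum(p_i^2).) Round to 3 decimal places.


Total = 99. Proportions: 27/99, 22/99, 21/99, 29/99. sum(p_i^2) = 0.2546. Gini = 1 - 0.2546 = 0.7454, which rounds to 0.745.

0.745


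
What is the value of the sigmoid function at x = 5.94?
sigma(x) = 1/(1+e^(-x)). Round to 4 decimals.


sigma(5.94) = 1/(1+e^(-5.94)) = 1/(1+0.002632) = 1/1.002632 = 0.9974.

0.9974


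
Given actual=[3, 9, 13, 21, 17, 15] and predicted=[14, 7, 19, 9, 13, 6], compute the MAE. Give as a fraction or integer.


MAE = (1/6) * (|3-14|=11 + |9-7|=2 + |13-19|=6 + |21-9|=12 + |17-13|=4 + |15-6|=9). Sum = 44. MAE = 22/3.

22/3


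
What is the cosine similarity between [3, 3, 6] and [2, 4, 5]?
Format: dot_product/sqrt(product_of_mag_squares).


dot = 48. |a|^2 = 54, |b|^2 = 45. cos = 48/sqrt(2430).

48/sqrt(2430)


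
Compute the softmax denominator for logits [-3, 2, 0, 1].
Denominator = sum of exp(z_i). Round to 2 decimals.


Denom = e^-3=0.0498 + e^2=7.3891 + e^0=1.0000 + e^1=2.7183. Sum = 11.1572, which rounds to 11.16.

11.16


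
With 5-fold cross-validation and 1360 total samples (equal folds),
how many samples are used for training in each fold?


Each validation fold has 1360/5 = 272 samples. Training set = 1360 - 272 = 1088.

1088


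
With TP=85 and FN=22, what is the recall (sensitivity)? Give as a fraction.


Recall = TP / (TP + FN) = 85 / 107 = 85/107.

85/107


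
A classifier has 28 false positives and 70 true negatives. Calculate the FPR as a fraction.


FPR = FP / (FP + TN) = 28 / 98 = 2/7.

2/7


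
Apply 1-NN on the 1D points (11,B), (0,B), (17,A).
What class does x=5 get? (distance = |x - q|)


Distances: |11-5|=6, |0-5|=5, |17-5|=12. 1 nearest: (0,B). Counts: {'B': 1}. Majority class: B.

B


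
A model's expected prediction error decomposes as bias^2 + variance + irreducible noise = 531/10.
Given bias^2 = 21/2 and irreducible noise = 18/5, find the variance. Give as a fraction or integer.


Total error = bias^2 + variance + irreducible noise. So variance = 531/10 - 21/2 - 18/5 = 39.

39


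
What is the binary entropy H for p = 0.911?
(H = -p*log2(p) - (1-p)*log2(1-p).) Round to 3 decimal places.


H = -0.911*log2(0.911) - 0.089*log2(0.089) = 0.433.

0.433


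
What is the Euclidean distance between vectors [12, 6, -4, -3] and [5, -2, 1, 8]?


d = sqrt(sum of squared differences). (12-5)^2=49, (6--2)^2=64, (-4-1)^2=25, (-3-8)^2=121. Sum = 259.

sqrt(259)


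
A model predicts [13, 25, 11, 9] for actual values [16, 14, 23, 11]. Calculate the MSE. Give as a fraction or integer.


MSE = (1/4) * ((16-13)^2=9 + (14-25)^2=121 + (23-11)^2=144 + (11-9)^2=4). Sum = 278. MSE = 139/2.

139/2


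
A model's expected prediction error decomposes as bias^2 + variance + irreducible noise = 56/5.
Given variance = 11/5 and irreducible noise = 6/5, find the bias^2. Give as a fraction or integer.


Total error = bias^2 + variance + irreducible noise. So bias^2 = 56/5 - 11/5 - 6/5 = 39/5.

39/5


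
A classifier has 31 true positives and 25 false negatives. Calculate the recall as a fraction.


Recall = TP / (TP + FN) = 31 / 56 = 31/56.

31/56


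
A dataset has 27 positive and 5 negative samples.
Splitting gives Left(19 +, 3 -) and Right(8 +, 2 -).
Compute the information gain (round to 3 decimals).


H(parent) = 0.6253. H(left) = 0.5746, H(right) = 0.7219. Weighted = (22/32)*0.5746 + (10/32)*0.7219 = 0.6206. IG = 0.6253 - 0.6206 = 0.0047, which rounds to 0.005.

0.005


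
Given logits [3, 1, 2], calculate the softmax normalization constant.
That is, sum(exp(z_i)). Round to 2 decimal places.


Denom = e^3=20.0855 + e^1=2.7183 + e^2=7.3891. Sum = 30.1929, which rounds to 30.19.

30.19


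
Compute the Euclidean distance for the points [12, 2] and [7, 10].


d = sqrt(sum of squared differences). (12-7)^2=25, (2-10)^2=64. Sum = 89.

sqrt(89)


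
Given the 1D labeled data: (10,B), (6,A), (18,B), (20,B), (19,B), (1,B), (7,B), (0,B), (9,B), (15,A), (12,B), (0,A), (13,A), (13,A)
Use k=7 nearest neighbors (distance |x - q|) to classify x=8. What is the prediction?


Distances: |10-8|=2, |6-8|=2, |18-8|=10, |20-8|=12, |19-8|=11, |1-8|=7, |7-8|=1, |0-8|=8, |9-8|=1, |15-8|=7, |12-8|=4, |0-8|=8, |13-8|=5, |13-8|=5. 7 nearest: (7,B), (9,B), (6,A), (10,B), (12,B), (13,A), (13,A). Counts: {'B': 4, 'A': 3}. Majority class: B.

B


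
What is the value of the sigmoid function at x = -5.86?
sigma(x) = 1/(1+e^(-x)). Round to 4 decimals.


sigma(-5.86) = 1/(1+e^(5.86)) = 1/(1+350.724144) = 1/351.724144 = 0.0028.

0.0028


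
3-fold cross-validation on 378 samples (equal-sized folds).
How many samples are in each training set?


Each validation fold has 378/3 = 126 samples. Training set = 378 - 126 = 252.

252


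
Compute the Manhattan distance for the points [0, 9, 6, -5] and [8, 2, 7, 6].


d = sum of absolute differences: |0-8|=8 + |9-2|=7 + |6-7|=1 + |-5-6|=11 = 27.

27


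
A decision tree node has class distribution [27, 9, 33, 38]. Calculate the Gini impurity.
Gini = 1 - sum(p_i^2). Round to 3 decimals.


Total = 107. Proportions: 27/107, 9/107, 33/107, 38/107. sum(p_i^2) = 0.2920. Gini = 1 - 0.2920 = 0.7080, which rounds to 0.708.

0.708


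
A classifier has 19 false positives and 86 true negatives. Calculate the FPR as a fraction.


FPR = FP / (FP + TN) = 19 / 105 = 19/105.

19/105


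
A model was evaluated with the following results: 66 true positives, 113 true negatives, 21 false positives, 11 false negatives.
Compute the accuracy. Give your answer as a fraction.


Accuracy = (TP + TN) / (TP + TN + FP + FN) = (66 + 113) / 211 = 179/211.

179/211


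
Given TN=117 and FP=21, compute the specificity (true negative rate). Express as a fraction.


Specificity = TN / (TN + FP) = 117 / 138 = 39/46.

39/46


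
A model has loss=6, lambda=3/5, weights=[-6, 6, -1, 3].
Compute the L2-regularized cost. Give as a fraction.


L2 sq norm = sum(w^2) = 82. J = 6 + 3/5 * 82 = 276/5.

276/5


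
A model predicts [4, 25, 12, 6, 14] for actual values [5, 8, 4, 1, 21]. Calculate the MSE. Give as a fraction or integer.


MSE = (1/5) * ((5-4)^2=1 + (8-25)^2=289 + (4-12)^2=64 + (1-6)^2=25 + (21-14)^2=49). Sum = 428. MSE = 428/5.

428/5


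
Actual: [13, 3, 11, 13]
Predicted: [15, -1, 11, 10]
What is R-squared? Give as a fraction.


Mean(y) = 10. SS_res = 29. SS_tot = 68. R^2 = 1 - 29/(68) = 39/68.

39/68


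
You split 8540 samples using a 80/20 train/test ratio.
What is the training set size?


Test set = 8540 * 20% = 1708. Training set = 8540 - 1708 = 6832.

6832


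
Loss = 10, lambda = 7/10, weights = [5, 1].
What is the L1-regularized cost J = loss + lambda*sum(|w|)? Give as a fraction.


L1 norm = sum(|w|) = 6. J = 10 + 7/10 * 6 = 71/5.

71/5


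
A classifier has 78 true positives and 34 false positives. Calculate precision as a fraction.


Precision = TP / (TP + FP) = 78 / 112 = 39/56.

39/56


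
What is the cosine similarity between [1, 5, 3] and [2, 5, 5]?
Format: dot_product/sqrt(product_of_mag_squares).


dot = 42. |a|^2 = 35, |b|^2 = 54. cos = 42/sqrt(1890).

42/sqrt(1890)


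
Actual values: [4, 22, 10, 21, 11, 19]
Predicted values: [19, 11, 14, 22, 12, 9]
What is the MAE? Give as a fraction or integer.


MAE = (1/6) * (|4-19|=15 + |22-11|=11 + |10-14|=4 + |21-22|=1 + |11-12|=1 + |19-9|=10). Sum = 42. MAE = 7.

7


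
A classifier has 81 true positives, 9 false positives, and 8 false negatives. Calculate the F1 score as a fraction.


Precision = 81/90 = 9/10. Recall = 81/89 = 81/89. F1 = 2*P*R/(P+R) = 162/179.

162/179


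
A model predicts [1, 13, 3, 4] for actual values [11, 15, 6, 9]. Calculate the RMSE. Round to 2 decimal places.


MSE = 34.5000. RMSE = sqrt(34.5000) = 5.87.

5.87


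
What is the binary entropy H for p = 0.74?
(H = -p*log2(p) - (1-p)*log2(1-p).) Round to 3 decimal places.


H = -0.74*log2(0.74) - 0.26*log2(0.26) = 0.827.

0.827


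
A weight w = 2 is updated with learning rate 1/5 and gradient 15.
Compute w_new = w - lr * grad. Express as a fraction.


w_new = 2 - 1/5 * 15 = 2 - 3 = -1.

-1


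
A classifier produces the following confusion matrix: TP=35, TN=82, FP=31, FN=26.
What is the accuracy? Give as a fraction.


Accuracy = (TP + TN) / (TP + TN + FP + FN) = (35 + 82) / 174 = 39/58.

39/58


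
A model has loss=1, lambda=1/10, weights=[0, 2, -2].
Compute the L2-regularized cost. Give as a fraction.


L2 sq norm = sum(w^2) = 8. J = 1 + 1/10 * 8 = 9/5.

9/5


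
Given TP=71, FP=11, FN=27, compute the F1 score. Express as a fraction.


Precision = 71/82 = 71/82. Recall = 71/98 = 71/98. F1 = 2*P*R/(P+R) = 71/90.

71/90


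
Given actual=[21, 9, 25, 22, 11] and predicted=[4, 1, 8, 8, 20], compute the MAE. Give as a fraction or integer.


MAE = (1/5) * (|21-4|=17 + |9-1|=8 + |25-8|=17 + |22-8|=14 + |11-20|=9). Sum = 65. MAE = 13.

13


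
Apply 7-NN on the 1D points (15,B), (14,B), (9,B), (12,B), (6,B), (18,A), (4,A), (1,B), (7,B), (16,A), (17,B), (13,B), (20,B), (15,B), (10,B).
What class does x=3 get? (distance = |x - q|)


Distances: |15-3|=12, |14-3|=11, |9-3|=6, |12-3|=9, |6-3|=3, |18-3|=15, |4-3|=1, |1-3|=2, |7-3|=4, |16-3|=13, |17-3|=14, |13-3|=10, |20-3|=17, |15-3|=12, |10-3|=7. 7 nearest: (4,A), (1,B), (6,B), (7,B), (9,B), (10,B), (12,B). Counts: {'A': 1, 'B': 6}. Majority class: B.

B


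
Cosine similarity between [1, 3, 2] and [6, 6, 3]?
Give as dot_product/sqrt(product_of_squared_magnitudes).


dot = 30. |a|^2 = 14, |b|^2 = 81. cos = 30/sqrt(1134).

30/sqrt(1134)


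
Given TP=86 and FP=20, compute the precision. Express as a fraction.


Precision = TP / (TP + FP) = 86 / 106 = 43/53.

43/53


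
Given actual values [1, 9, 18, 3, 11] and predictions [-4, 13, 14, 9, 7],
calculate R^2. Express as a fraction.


Mean(y) = 42/5. SS_res = 109. SS_tot = 916/5. R^2 = 1 - 109/(916/5) = 371/916.

371/916


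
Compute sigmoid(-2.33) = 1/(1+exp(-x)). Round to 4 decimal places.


sigma(-2.33) = 1/(1+e^(2.33)) = 1/(1+10.277942) = 1/11.277942 = 0.0887.

0.0887


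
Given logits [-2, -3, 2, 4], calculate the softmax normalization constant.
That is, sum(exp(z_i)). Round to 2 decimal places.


Denom = e^-2=0.1353 + e^-3=0.0498 + e^2=7.3891 + e^4=54.5982. Sum = 62.1724, which rounds to 62.17.

62.17


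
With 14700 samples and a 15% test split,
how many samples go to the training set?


Test set = 14700 * 15% = 2205. Training set = 14700 - 2205 = 12495.

12495


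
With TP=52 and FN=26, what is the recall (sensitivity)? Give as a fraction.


Recall = TP / (TP + FN) = 52 / 78 = 2/3.

2/3


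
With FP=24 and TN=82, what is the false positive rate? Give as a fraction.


FPR = FP / (FP + TN) = 24 / 106 = 12/53.

12/53


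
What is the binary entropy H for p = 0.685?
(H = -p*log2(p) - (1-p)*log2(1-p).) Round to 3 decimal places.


H = -0.685*log2(0.685) - 0.315*log2(0.315) = 0.899.

0.899


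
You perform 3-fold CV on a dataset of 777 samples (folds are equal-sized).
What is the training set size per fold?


Each validation fold has 777/3 = 259 samples. Training set = 777 - 259 = 518.

518


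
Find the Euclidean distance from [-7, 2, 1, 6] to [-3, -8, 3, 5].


d = sqrt(sum of squared differences). (-7--3)^2=16, (2--8)^2=100, (1-3)^2=4, (6-5)^2=1. Sum = 121.

11


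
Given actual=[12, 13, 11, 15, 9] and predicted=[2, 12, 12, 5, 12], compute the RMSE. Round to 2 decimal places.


MSE = 42.2000. RMSE = sqrt(42.2000) = 6.50.

6.50


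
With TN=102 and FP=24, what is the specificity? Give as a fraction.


Specificity = TN / (TN + FP) = 102 / 126 = 17/21.

17/21


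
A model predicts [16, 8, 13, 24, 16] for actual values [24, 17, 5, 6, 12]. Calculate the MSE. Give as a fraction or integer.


MSE = (1/5) * ((24-16)^2=64 + (17-8)^2=81 + (5-13)^2=64 + (6-24)^2=324 + (12-16)^2=16). Sum = 549. MSE = 549/5.

549/5
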